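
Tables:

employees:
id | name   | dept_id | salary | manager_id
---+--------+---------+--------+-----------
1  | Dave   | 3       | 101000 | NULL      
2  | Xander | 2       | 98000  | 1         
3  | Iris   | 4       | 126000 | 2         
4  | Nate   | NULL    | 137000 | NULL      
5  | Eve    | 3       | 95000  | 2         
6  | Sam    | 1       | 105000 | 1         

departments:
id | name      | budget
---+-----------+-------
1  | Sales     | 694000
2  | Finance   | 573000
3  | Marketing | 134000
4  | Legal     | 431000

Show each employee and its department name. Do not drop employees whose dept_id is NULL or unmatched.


LEFT JOIN keeps every row from employees (the left table); where dept_id has no match in departments, the department columns become NULL. Walk through each employee:
  - employee 1 (Dave): dept_id=3 -> matches Marketing
  - employee 2 (Xander): dept_id=2 -> matches Finance
  - employee 3 (Iris): dept_id=4 -> matches Legal
  - employee 4 (Nate): dept_id=NULL, no match -> kept with NULL
  - employee 5 (Eve): dept_id=3 -> matches Marketing
  - employee 6 (Sam): dept_id=1 -> matches Sales
All 6 rows appear; 1 has NULL department.

SQL:
SELECT a.name, b.name AS department
FROM employees a
LEFT JOIN departments b ON a.dept_id = b.id

Result:
name   | department
-------+-----------
Dave   | Marketing 
Xander | Finance   
Iris   | Legal     
Nate   | NULL      
Eve    | Marketing 
Sam    | Sales     


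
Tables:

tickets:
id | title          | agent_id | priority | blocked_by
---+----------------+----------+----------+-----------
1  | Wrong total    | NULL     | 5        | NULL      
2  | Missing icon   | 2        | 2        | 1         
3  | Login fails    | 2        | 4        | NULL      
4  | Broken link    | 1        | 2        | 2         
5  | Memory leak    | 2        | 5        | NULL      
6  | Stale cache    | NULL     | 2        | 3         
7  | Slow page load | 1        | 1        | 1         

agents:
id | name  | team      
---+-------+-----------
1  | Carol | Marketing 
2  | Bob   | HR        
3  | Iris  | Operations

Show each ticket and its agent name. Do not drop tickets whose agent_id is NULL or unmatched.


LEFT JOIN keeps every row from tickets (the left table); where agent_id has no match in agents, the agent columns become NULL. Walk through each ticket:
  - ticket 1 (Wrong total): agent_id=NULL, no match -> kept with NULL
  - ticket 2 (Missing icon): agent_id=2 -> matches Bob
  - ticket 3 (Login fails): agent_id=2 -> matches Bob
  - ticket 4 (Broken link): agent_id=1 -> matches Carol
  - ticket 5 (Memory leak): agent_id=2 -> matches Bob
  - ticket 6 (Stale cache): agent_id=NULL, no match -> kept with NULL
  - ticket 7 (Slow page load): agent_id=1 -> matches Carol
All 7 rows appear; 2 have NULL agent.

SQL:
SELECT a.title, b.name AS agent
FROM tickets a
LEFT JOIN agents b ON a.agent_id = b.id

Result:
title          | agent
---------------+------
Wrong total    | NULL 
Missing icon   | Bob  
Login fails    | Bob  
Broken link    | Carol
Memory leak    | Bob  
Stale cache    | NULL 
Slow page load | Carol


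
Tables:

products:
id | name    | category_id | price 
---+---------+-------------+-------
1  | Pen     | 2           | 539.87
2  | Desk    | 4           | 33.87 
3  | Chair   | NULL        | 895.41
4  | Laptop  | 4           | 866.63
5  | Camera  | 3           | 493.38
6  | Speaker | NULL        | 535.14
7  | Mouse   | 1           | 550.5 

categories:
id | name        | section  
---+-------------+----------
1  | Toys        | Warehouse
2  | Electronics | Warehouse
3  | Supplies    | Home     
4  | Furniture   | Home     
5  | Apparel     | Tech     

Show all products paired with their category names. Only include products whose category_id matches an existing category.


INNER JOIN keeps only products rows whose category_id matches an id in categories. Walk through each product:
  - product 1 (Pen): category_id=2 -> matches Electronics
  - product 2 (Desk): category_id=4 -> matches Furniture
  - product 3 (Chair): category_id=NULL, no match -> dropped
  - product 4 (Laptop): category_id=4 -> matches Furniture
  - product 5 (Camera): category_id=3 -> matches Supplies
  - product 6 (Speaker): category_id=NULL, no match -> dropped
  - product 7 (Mouse): category_id=1 -> matches Toys
So 2 of 7 rows are dropped.

SQL:
SELECT a.name, b.name AS category
FROM products a
INNER JOIN categories b ON a.category_id = b.id

Result:
name   | category   
-------+------------
Pen    | Electronics
Desk   | Furniture  
Laptop | Furniture  
Camera | Supplies   
Mouse  | Toys       


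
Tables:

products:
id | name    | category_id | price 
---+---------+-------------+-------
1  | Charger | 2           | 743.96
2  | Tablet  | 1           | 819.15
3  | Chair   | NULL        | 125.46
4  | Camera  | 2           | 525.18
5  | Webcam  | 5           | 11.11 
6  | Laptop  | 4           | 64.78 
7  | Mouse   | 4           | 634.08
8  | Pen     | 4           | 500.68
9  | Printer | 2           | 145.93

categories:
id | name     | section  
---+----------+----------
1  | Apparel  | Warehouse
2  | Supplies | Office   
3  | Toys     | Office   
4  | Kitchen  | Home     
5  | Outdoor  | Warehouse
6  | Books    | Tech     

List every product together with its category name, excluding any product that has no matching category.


INNER JOIN keeps only products rows whose category_id matches an id in categories. Walk through each product:
  - product 1 (Charger): category_id=2 -> matches Supplies
  - product 2 (Tablet): category_id=1 -> matches Apparel
  - product 3 (Chair): category_id=NULL, no match -> dropped
  - product 4 (Camera): category_id=2 -> matches Supplies
  - product 5 (Webcam): category_id=5 -> matches Outdoor
  - product 6 (Laptop): category_id=4 -> matches Kitchen
  - product 7 (Mouse): category_id=4 -> matches Kitchen
  - product 8 (Pen): category_id=4 -> matches Kitchen
  - product 9 (Printer): category_id=2 -> matches Supplies
So 1 of 9 rows is dropped.

SQL:
SELECT a.name, b.name AS category
FROM products a
INNER JOIN categories b ON a.category_id = b.id

Result:
name    | category
--------+---------
Charger | Supplies
Tablet  | Apparel 
Camera  | Supplies
Webcam  | Outdoor 
Laptop  | Kitchen 
Mouse   | Kitchen 
Pen     | Kitchen 
Printer | Supplies


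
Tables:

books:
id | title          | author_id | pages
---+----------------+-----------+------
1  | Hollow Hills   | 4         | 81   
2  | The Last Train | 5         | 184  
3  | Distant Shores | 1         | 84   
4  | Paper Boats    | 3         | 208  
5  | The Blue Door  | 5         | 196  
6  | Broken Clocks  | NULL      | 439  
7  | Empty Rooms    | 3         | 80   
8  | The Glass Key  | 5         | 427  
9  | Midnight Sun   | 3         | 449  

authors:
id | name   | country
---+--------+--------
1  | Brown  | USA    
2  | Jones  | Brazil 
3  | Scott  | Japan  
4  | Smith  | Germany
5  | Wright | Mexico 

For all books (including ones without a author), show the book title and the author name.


LEFT JOIN keeps every row from books (the left table); where author_id has no match in authors, the author columns become NULL. Walk through each book:
  - book 1 (Hollow Hills): author_id=4 -> matches Smith
  - book 2 (The Last Train): author_id=5 -> matches Wright
  - book 3 (Distant Shores): author_id=1 -> matches Brown
  - book 4 (Paper Boats): author_id=3 -> matches Scott
  - book 5 (The Blue Door): author_id=5 -> matches Wright
  - book 6 (Broken Clocks): author_id=NULL, no match -> kept with NULL
  - book 7 (Empty Rooms): author_id=3 -> matches Scott
  - book 8 (The Glass Key): author_id=5 -> matches Wright
  - book 9 (Midnight Sun): author_id=3 -> matches Scott
All 9 rows appear; 1 has NULL author.

SQL:
SELECT a.title, b.name AS author
FROM books a
LEFT JOIN authors b ON a.author_id = b.id

Result:
title          | author
---------------+-------
Hollow Hills   | Smith 
The Last Train | Wright
Distant Shores | Brown 
Paper Boats    | Scott 
The Blue Door  | Wright
Broken Clocks  | NULL  
Empty Rooms    | Scott 
The Glass Key  | Wright
Midnight Sun   | Scott 


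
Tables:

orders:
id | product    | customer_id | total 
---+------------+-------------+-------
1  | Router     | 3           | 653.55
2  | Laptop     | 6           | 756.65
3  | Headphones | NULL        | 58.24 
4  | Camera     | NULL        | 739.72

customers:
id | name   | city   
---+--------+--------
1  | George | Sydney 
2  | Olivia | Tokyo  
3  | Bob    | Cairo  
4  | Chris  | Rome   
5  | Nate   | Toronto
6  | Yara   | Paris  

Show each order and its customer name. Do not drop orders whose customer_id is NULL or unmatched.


LEFT JOIN keeps every row from orders (the left table); where customer_id has no match in customers, the customer columns become NULL. Walk through each order:
  - order 1 (Router): customer_id=3 -> matches Bob
  - order 2 (Laptop): customer_id=6 -> matches Yara
  - order 3 (Headphones): customer_id=NULL, no match -> kept with NULL
  - order 4 (Camera): customer_id=NULL, no match -> kept with NULL
All 4 rows appear; 2 have NULL customer.

SQL:
SELECT a.product, b.name AS customer
FROM orders a
LEFT JOIN customers b ON a.customer_id = b.id

Result:
product    | customer
-----------+---------
Router     | Bob     
Laptop     | Yara    
Headphones | NULL    
Camera     | NULL    


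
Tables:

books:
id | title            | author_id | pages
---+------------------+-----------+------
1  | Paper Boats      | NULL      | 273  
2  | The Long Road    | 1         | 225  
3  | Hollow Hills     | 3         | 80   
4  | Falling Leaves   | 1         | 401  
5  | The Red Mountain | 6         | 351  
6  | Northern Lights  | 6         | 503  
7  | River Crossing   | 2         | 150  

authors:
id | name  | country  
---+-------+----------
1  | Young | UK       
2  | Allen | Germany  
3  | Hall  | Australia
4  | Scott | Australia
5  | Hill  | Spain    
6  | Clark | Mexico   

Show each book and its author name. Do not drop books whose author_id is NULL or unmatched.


LEFT JOIN keeps every row from books (the left table); where author_id has no match in authors, the author columns become NULL. Walk through each book:
  - book 1 (Paper Boats): author_id=NULL, no match -> kept with NULL
  - book 2 (The Long Road): author_id=1 -> matches Young
  - book 3 (Hollow Hills): author_id=3 -> matches Hall
  - book 4 (Falling Leaves): author_id=1 -> matches Young
  - book 5 (The Red Mountain): author_id=6 -> matches Clark
  - book 6 (Northern Lights): author_id=6 -> matches Clark
  - book 7 (River Crossing): author_id=2 -> matches Allen
All 7 rows appear; 1 has NULL author.

SQL:
SELECT a.title, b.name AS author
FROM books a
LEFT JOIN authors b ON a.author_id = b.id

Result:
title            | author
-----------------+-------
Paper Boats      | NULL  
The Long Road    | Young 
Hollow Hills     | Hall  
Falling Leaves   | Young 
The Red Mountain | Clark 
Northern Lights  | Clark 
River Crossing   | Allen 


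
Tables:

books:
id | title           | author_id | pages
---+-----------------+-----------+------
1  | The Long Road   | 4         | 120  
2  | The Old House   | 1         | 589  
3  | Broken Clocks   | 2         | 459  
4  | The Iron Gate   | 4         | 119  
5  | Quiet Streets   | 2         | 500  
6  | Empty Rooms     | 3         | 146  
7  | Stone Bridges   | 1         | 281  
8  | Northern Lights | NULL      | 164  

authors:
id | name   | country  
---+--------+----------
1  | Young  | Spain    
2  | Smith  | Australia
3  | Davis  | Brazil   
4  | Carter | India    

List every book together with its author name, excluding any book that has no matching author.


INNER JOIN keeps only books rows whose author_id matches an id in authors. Walk through each book:
  - book 1 (The Long Road): author_id=4 -> matches Carter
  - book 2 (The Old House): author_id=1 -> matches Young
  - book 3 (Broken Clocks): author_id=2 -> matches Smith
  - book 4 (The Iron Gate): author_id=4 -> matches Carter
  - book 5 (Quiet Streets): author_id=2 -> matches Smith
  - book 6 (Empty Rooms): author_id=3 -> matches Davis
  - book 7 (Stone Bridges): author_id=1 -> matches Young
  - book 8 (Northern Lights): author_id=NULL, no match -> dropped
So 1 of 8 rows is dropped.

SQL:
SELECT a.title, b.name AS author
FROM books a
INNER JOIN authors b ON a.author_id = b.id

Result:
title         | author
--------------+-------
The Long Road | Carter
The Old House | Young 
Broken Clocks | Smith 
The Iron Gate | Carter
Quiet Streets | Smith 
Empty Rooms   | Davis 
Stone Bridges | Young 


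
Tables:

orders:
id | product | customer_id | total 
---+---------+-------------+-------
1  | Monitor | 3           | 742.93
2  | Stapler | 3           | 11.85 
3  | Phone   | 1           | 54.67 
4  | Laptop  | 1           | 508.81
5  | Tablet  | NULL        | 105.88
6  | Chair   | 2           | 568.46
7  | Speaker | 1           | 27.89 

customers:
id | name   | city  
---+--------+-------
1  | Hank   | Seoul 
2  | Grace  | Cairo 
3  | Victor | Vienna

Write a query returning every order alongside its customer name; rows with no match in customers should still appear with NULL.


LEFT JOIN keeps every row from orders (the left table); where customer_id has no match in customers, the customer columns become NULL. Walk through each order:
  - order 1 (Monitor): customer_id=3 -> matches Victor
  - order 2 (Stapler): customer_id=3 -> matches Victor
  - order 3 (Phone): customer_id=1 -> matches Hank
  - order 4 (Laptop): customer_id=1 -> matches Hank
  - order 5 (Tablet): customer_id=NULL, no match -> kept with NULL
  - order 6 (Chair): customer_id=2 -> matches Grace
  - order 7 (Speaker): customer_id=1 -> matches Hank
All 7 rows appear; 1 has NULL customer.

SQL:
SELECT a.product, b.name AS customer
FROM orders a
LEFT JOIN customers b ON a.customer_id = b.id

Result:
product | customer
--------+---------
Monitor | Victor  
Stapler | Victor  
Phone   | Hank    
Laptop  | Hank    
Tablet  | NULL    
Chair   | Grace   
Speaker | Hank    


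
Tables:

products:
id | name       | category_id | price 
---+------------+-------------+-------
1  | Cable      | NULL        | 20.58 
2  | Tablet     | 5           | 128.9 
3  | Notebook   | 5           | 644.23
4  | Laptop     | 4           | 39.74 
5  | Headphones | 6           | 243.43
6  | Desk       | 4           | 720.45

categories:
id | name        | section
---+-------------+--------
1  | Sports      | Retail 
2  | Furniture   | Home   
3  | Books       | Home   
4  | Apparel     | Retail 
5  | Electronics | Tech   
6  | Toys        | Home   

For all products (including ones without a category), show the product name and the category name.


LEFT JOIN keeps every row from products (the left table); where category_id has no match in categories, the category columns become NULL. Walk through each product:
  - product 1 (Cable): category_id=NULL, no match -> kept with NULL
  - product 2 (Tablet): category_id=5 -> matches Electronics
  - product 3 (Notebook): category_id=5 -> matches Electronics
  - product 4 (Laptop): category_id=4 -> matches Apparel
  - product 5 (Headphones): category_id=6 -> matches Toys
  - product 6 (Desk): category_id=4 -> matches Apparel
All 6 rows appear; 1 has NULL category.

SQL:
SELECT a.name, b.name AS category
FROM products a
LEFT JOIN categories b ON a.category_id = b.id

Result:
name       | category   
-----------+------------
Cable      | NULL       
Tablet     | Electronics
Notebook   | Electronics
Laptop     | Apparel    
Headphones | Toys       
Desk       | Apparel    


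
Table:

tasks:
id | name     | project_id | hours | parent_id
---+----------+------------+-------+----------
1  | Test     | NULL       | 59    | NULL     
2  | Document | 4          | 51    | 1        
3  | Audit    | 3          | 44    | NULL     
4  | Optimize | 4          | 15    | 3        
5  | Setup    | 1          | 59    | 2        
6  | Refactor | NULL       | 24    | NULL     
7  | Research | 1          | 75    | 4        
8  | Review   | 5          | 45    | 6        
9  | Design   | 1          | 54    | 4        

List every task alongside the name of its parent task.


This is a self-join: tasks is joined to a second copy of itself, matching each row's parent_id to another row's id. Use LEFT JOIN so rows with parent_id=NULL are kept.
  - task 1 (Test): parent_id=NULL -> NULL
  - task 2 (Document): parent_id=1 -> Test
  - task 3 (Audit): parent_id=NULL -> NULL
  - task 4 (Optimize): parent_id=3 -> Audit
  - task 5 (Setup): parent_id=2 -> Document
  - task 6 (Refactor): parent_id=NULL -> NULL
  - task 7 (Research): parent_id=4 -> Optimize
  - task 8 (Review): parent_id=6 -> Refactor
  - task 9 (Design): parent_id=4 -> Optimize

SQL:
SELECT a.name AS item, b.name AS parent
FROM tasks a
LEFT JOIN tasks b ON a.parent_id = b.id

Result:
item     | parent  
---------+---------
Test     | NULL    
Document | Test    
Audit    | NULL    
Optimize | Audit   
Setup    | Document
Refactor | NULL    
Research | Optimize
Review   | Refactor
Design   | Optimize


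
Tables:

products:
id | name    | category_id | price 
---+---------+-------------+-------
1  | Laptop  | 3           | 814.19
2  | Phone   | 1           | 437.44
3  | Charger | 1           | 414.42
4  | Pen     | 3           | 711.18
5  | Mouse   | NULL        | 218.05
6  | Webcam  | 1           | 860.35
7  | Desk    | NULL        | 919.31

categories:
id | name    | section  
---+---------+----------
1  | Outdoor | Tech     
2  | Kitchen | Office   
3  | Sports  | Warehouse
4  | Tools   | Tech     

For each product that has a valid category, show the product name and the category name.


INNER JOIN keeps only products rows whose category_id matches an id in categories. Walk through each product:
  - product 1 (Laptop): category_id=3 -> matches Sports
  - product 2 (Phone): category_id=1 -> matches Outdoor
  - product 3 (Charger): category_id=1 -> matches Outdoor
  - product 4 (Pen): category_id=3 -> matches Sports
  - product 5 (Mouse): category_id=NULL, no match -> dropped
  - product 6 (Webcam): category_id=1 -> matches Outdoor
  - product 7 (Desk): category_id=NULL, no match -> dropped
So 2 of 7 rows are dropped.

SQL:
SELECT a.name, b.name AS category
FROM products a
INNER JOIN categories b ON a.category_id = b.id

Result:
name    | category
--------+---------
Laptop  | Sports  
Phone   | Outdoor 
Charger | Outdoor 
Pen     | Sports  
Webcam  | Outdoor 


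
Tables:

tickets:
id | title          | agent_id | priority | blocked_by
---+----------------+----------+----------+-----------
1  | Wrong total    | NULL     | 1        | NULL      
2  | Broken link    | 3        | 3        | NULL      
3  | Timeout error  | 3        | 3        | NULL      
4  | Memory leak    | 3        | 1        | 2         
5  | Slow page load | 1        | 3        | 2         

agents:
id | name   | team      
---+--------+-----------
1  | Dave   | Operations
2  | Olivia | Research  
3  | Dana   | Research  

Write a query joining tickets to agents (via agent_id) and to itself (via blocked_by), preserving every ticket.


Two LEFT JOINs from the same base table tickets: one to agents via agent_id, one to tickets itself via blocked_by. Both are LEFT so every ticket is preserved.
Match against agents:
  - ticket 1 (Wrong total): agent_id=NULL, no match -> kept with NULL
  - ticket 2 (Broken link): agent_id=3 -> matches Dana
  - ticket 3 (Timeout error): agent_id=3 -> matches Dana
  - ticket 4 (Memory leak): agent_id=3 -> matches Dana
  - ticket 5 (Slow page load): agent_id=1 -> matches Dave
Match against tickets (self):
  - ticket 1 (Wrong total): blocked_by=NULL -> NULL
  - ticket 2 (Broken link): blocked_by=NULL -> NULL
  - ticket 3 (Timeout error): blocked_by=NULL -> NULL
  - ticket 4 (Memory leak): blocked_by=2 -> Broken link
  - ticket 5 (Slow page load): blocked_by=2 -> Broken link

SQL:
SELECT a.title, b.name AS agent, c.title AS blocked_by
FROM tickets a
LEFT JOIN agents b ON a.agent_id = b.id
LEFT JOIN tickets c ON a.blocked_by = c.id

Result:
title          | agent | blocked_by 
---------------+-------+------------
Wrong total    | NULL  | NULL       
Broken link    | Dana  | NULL       
Timeout error  | Dana  | NULL       
Memory leak    | Dana  | Broken link
Slow page load | Dave  | Broken link


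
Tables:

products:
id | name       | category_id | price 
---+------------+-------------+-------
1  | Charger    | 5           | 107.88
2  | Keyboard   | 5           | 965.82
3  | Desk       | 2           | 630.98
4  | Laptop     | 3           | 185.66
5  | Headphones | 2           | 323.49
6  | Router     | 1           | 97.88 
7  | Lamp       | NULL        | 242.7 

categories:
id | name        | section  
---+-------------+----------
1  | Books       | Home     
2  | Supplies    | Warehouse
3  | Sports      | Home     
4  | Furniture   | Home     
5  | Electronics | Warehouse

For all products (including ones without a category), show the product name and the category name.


LEFT JOIN keeps every row from products (the left table); where category_id has no match in categories, the category columns become NULL. Walk through each product:
  - product 1 (Charger): category_id=5 -> matches Electronics
  - product 2 (Keyboard): category_id=5 -> matches Electronics
  - product 3 (Desk): category_id=2 -> matches Supplies
  - product 4 (Laptop): category_id=3 -> matches Sports
  - product 5 (Headphones): category_id=2 -> matches Supplies
  - product 6 (Router): category_id=1 -> matches Books
  - product 7 (Lamp): category_id=NULL, no match -> kept with NULL
All 7 rows appear; 1 has NULL category.

SQL:
SELECT a.name, b.name AS category
FROM products a
LEFT JOIN categories b ON a.category_id = b.id

Result:
name       | category   
-----------+------------
Charger    | Electronics
Keyboard   | Electronics
Desk       | Supplies   
Laptop     | Sports     
Headphones | Supplies   
Router     | Books      
Lamp       | NULL       


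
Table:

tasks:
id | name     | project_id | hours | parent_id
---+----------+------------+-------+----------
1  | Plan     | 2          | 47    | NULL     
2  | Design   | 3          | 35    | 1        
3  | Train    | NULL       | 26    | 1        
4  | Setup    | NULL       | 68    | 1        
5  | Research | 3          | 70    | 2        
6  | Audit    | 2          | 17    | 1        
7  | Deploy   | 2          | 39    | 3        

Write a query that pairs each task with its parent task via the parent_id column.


This is a self-join: tasks is joined to a second copy of itself, matching each row's parent_id to another row's id. Use LEFT JOIN so rows with parent_id=NULL are kept.
  - task 1 (Plan): parent_id=NULL -> NULL
  - task 2 (Design): parent_id=1 -> Plan
  - task 3 (Train): parent_id=1 -> Plan
  - task 4 (Setup): parent_id=1 -> Plan
  - task 5 (Research): parent_id=2 -> Design
  - task 6 (Audit): parent_id=1 -> Plan
  - task 7 (Deploy): parent_id=3 -> Train

SQL:
SELECT a.name AS item, b.name AS parent
FROM tasks a
LEFT JOIN tasks b ON a.parent_id = b.id

Result:
item     | parent
---------+-------
Plan     | NULL  
Design   | Plan  
Train    | Plan  
Setup    | Plan  
Research | Design
Audit    | Plan  
Deploy   | Train 


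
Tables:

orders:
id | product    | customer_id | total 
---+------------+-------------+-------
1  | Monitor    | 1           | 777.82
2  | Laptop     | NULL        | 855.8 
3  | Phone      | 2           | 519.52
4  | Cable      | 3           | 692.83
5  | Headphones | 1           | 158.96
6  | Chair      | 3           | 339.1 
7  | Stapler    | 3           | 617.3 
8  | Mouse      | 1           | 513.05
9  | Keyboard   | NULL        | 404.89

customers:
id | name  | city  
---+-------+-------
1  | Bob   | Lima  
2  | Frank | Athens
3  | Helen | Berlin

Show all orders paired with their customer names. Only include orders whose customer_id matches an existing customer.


INNER JOIN keeps only orders rows whose customer_id matches an id in customers. Walk through each order:
  - order 1 (Monitor): customer_id=1 -> matches Bob
  - order 2 (Laptop): customer_id=NULL, no match -> dropped
  - order 3 (Phone): customer_id=2 -> matches Frank
  - order 4 (Cable): customer_id=3 -> matches Helen
  - order 5 (Headphones): customer_id=1 -> matches Bob
  - order 6 (Chair): customer_id=3 -> matches Helen
  - order 7 (Stapler): customer_id=3 -> matches Helen
  - order 8 (Mouse): customer_id=1 -> matches Bob
  - order 9 (Keyboard): customer_id=NULL, no match -> dropped
So 2 of 9 rows are dropped.

SQL:
SELECT a.product, b.name AS customer
FROM orders a
INNER JOIN customers b ON a.customer_id = b.id

Result:
product    | customer
-----------+---------
Monitor    | Bob     
Phone      | Frank   
Cable      | Helen   
Headphones | Bob     
Chair      | Helen   
Stapler    | Helen   
Mouse      | Bob     


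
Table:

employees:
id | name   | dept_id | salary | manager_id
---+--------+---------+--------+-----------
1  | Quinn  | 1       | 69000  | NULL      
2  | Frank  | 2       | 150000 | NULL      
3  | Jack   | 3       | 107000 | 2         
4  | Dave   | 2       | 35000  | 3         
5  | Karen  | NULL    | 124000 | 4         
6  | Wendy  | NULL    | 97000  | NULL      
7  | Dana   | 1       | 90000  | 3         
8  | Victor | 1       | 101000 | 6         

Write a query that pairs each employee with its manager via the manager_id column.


This is a self-join: employees is joined to a second copy of itself, matching each row's manager_id to another row's id. Use LEFT JOIN so rows with manager_id=NULL are kept.
  - employee 1 (Quinn): manager_id=NULL -> NULL
  - employee 2 (Frank): manager_id=NULL -> NULL
  - employee 3 (Jack): manager_id=2 -> Frank
  - employee 4 (Dave): manager_id=3 -> Jack
  - employee 5 (Karen): manager_id=4 -> Dave
  - employee 6 (Wendy): manager_id=NULL -> NULL
  - employee 7 (Dana): manager_id=3 -> Jack
  - employee 8 (Victor): manager_id=6 -> Wendy

SQL:
SELECT a.name AS item, b.name AS manager
FROM employees a
LEFT JOIN employees b ON a.manager_id = b.id

Result:
item   | manager
-------+--------
Quinn  | NULL   
Frank  | NULL   
Jack   | Frank  
Dave   | Jack   
Karen  | Dave   
Wendy  | NULL   
Dana   | Jack   
Victor | Wendy  


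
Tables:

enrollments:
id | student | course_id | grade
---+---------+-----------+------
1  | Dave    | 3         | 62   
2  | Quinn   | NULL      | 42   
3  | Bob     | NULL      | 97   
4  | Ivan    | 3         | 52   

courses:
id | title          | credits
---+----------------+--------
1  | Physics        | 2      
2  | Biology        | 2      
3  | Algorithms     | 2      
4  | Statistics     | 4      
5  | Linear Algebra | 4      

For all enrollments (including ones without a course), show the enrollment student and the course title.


LEFT JOIN keeps every row from enrollments (the left table); where course_id has no match in courses, the course columns become NULL. Walk through each enrollment:
  - enrollment 1 (Dave): course_id=3 -> matches Algorithms
  - enrollment 2 (Quinn): course_id=NULL, no match -> kept with NULL
  - enrollment 3 (Bob): course_id=NULL, no match -> kept with NULL
  - enrollment 4 (Ivan): course_id=3 -> matches Algorithms
All 4 rows appear; 2 have NULL course.

SQL:
SELECT a.student, b.title AS course
FROM enrollments a
LEFT JOIN courses b ON a.course_id = b.id

Result:
student | course    
--------+-----------
Dave    | Algorithms
Quinn   | NULL      
Bob     | NULL      
Ivan    | Algorithms


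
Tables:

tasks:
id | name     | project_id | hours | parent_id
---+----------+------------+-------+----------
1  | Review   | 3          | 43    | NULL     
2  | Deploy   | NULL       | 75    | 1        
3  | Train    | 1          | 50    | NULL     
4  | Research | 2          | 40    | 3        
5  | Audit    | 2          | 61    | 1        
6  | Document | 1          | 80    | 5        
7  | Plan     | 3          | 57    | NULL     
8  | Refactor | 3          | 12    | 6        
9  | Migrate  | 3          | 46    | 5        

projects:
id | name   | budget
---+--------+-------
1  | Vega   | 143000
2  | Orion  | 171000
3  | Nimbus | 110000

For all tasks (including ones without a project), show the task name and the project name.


LEFT JOIN keeps every row from tasks (the left table); where project_id has no match in projects, the project columns become NULL. Walk through each task:
  - task 1 (Review): project_id=3 -> matches Nimbus
  - task 2 (Deploy): project_id=NULL, no match -> kept with NULL
  - task 3 (Train): project_id=1 -> matches Vega
  - task 4 (Research): project_id=2 -> matches Orion
  - task 5 (Audit): project_id=2 -> matches Orion
  - task 6 (Document): project_id=1 -> matches Vega
  - task 7 (Plan): project_id=3 -> matches Nimbus
  - task 8 (Refactor): project_id=3 -> matches Nimbus
  - task 9 (Migrate): project_id=3 -> matches Nimbus
All 9 rows appear; 1 has NULL project.

SQL:
SELECT a.name, b.name AS project
FROM tasks a
LEFT JOIN projects b ON a.project_id = b.id

Result:
name     | project
---------+--------
Review   | Nimbus 
Deploy   | NULL   
Train    | Vega   
Research | Orion  
Audit    | Orion  
Document | Vega   
Plan     | Nimbus 
Refactor | Nimbus 
Migrate  | Nimbus 


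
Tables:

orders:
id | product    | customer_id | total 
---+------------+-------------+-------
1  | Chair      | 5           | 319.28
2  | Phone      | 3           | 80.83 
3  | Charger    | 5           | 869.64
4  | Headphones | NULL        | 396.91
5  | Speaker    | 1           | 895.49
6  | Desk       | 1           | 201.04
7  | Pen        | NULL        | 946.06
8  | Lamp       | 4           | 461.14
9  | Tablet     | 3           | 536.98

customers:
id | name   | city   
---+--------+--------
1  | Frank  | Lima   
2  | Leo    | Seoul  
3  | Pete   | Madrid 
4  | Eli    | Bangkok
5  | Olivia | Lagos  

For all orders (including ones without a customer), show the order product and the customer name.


LEFT JOIN keeps every row from orders (the left table); where customer_id has no match in customers, the customer columns become NULL. Walk through each order:
  - order 1 (Chair): customer_id=5 -> matches Olivia
  - order 2 (Phone): customer_id=3 -> matches Pete
  - order 3 (Charger): customer_id=5 -> matches Olivia
  - order 4 (Headphones): customer_id=NULL, no match -> kept with NULL
  - order 5 (Speaker): customer_id=1 -> matches Frank
  - order 6 (Desk): customer_id=1 -> matches Frank
  - order 7 (Pen): customer_id=NULL, no match -> kept with NULL
  - order 8 (Lamp): customer_id=4 -> matches Eli
  - order 9 (Tablet): customer_id=3 -> matches Pete
All 9 rows appear; 2 have NULL customer.

SQL:
SELECT a.product, b.name AS customer
FROM orders a
LEFT JOIN customers b ON a.customer_id = b.id

Result:
product    | customer
-----------+---------
Chair      | Olivia  
Phone      | Pete    
Charger    | Olivia  
Headphones | NULL    
Speaker    | Frank   
Desk       | Frank   
Pen        | NULL    
Lamp       | Eli     
Tablet     | Pete    


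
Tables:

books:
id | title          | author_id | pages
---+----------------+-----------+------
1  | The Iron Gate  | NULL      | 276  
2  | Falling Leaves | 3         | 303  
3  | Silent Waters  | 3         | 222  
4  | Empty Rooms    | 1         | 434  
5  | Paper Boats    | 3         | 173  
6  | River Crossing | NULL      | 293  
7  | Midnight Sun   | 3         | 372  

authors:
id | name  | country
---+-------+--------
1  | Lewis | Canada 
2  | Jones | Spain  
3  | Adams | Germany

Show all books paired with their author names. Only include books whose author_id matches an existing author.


INNER JOIN keeps only books rows whose author_id matches an id in authors. Walk through each book:
  - book 1 (The Iron Gate): author_id=NULL, no match -> dropped
  - book 2 (Falling Leaves): author_id=3 -> matches Adams
  - book 3 (Silent Waters): author_id=3 -> matches Adams
  - book 4 (Empty Rooms): author_id=1 -> matches Lewis
  - book 5 (Paper Boats): author_id=3 -> matches Adams
  - book 6 (River Crossing): author_id=NULL, no match -> dropped
  - book 7 (Midnight Sun): author_id=3 -> matches Adams
So 2 of 7 rows are dropped.

SQL:
SELECT a.title, b.name AS author
FROM books a
INNER JOIN authors b ON a.author_id = b.id

Result:
title          | author
---------------+-------
Falling Leaves | Adams 
Silent Waters  | Adams 
Empty Rooms    | Lewis 
Paper Boats    | Adams 
Midnight Sun   | Adams 


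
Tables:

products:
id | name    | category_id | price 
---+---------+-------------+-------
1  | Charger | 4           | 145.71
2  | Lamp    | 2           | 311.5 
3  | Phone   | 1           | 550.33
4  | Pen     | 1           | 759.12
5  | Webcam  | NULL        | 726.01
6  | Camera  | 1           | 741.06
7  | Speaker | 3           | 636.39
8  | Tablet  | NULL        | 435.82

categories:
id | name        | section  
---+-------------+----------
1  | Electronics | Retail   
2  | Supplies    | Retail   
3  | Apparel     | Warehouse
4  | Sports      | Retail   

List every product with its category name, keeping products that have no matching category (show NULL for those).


LEFT JOIN keeps every row from products (the left table); where category_id has no match in categories, the category columns become NULL. Walk through each product:
  - product 1 (Charger): category_id=4 -> matches Sports
  - product 2 (Lamp): category_id=2 -> matches Supplies
  - product 3 (Phone): category_id=1 -> matches Electronics
  - product 4 (Pen): category_id=1 -> matches Electronics
  - product 5 (Webcam): category_id=NULL, no match -> kept with NULL
  - product 6 (Camera): category_id=1 -> matches Electronics
  - product 7 (Speaker): category_id=3 -> matches Apparel
  - product 8 (Tablet): category_id=NULL, no match -> kept with NULL
All 8 rows appear; 2 have NULL category.

SQL:
SELECT a.name, b.name AS category
FROM products a
LEFT JOIN categories b ON a.category_id = b.id

Result:
name    | category   
--------+------------
Charger | Sports     
Lamp    | Supplies   
Phone   | Electronics
Pen     | Electronics
Webcam  | NULL       
Camera  | Electronics
Speaker | Apparel    
Tablet  | NULL       


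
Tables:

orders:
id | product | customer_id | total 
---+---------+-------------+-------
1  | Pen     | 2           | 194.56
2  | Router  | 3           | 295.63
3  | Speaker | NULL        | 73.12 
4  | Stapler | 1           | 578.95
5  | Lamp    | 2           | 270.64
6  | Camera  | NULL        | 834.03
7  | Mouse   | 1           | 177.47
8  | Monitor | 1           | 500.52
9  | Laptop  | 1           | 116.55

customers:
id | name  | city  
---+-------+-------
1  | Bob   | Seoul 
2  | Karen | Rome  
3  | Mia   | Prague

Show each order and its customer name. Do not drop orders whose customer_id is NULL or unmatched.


LEFT JOIN keeps every row from orders (the left table); where customer_id has no match in customers, the customer columns become NULL. Walk through each order:
  - order 1 (Pen): customer_id=2 -> matches Karen
  - order 2 (Router): customer_id=3 -> matches Mia
  - order 3 (Speaker): customer_id=NULL, no match -> kept with NULL
  - order 4 (Stapler): customer_id=1 -> matches Bob
  - order 5 (Lamp): customer_id=2 -> matches Karen
  - order 6 (Camera): customer_id=NULL, no match -> kept with NULL
  - order 7 (Mouse): customer_id=1 -> matches Bob
  - order 8 (Monitor): customer_id=1 -> matches Bob
  - order 9 (Laptop): customer_id=1 -> matches Bob
All 9 rows appear; 2 have NULL customer.

SQL:
SELECT a.product, b.name AS customer
FROM orders a
LEFT JOIN customers b ON a.customer_id = b.id

Result:
product | customer
--------+---------
Pen     | Karen   
Router  | Mia     
Speaker | NULL    
Stapler | Bob     
Lamp    | Karen   
Camera  | NULL    
Mouse   | Bob     
Monitor | Bob     
Laptop  | Bob     


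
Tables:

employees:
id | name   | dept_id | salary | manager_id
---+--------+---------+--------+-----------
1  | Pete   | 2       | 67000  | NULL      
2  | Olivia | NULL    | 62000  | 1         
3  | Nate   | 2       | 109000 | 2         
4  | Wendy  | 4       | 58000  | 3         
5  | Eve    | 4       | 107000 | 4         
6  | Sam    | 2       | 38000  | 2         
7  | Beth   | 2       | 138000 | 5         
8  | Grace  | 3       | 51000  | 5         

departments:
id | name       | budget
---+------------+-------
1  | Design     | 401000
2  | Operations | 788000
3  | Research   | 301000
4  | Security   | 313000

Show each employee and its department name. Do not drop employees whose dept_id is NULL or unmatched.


LEFT JOIN keeps every row from employees (the left table); where dept_id has no match in departments, the department columns become NULL. Walk through each employee:
  - employee 1 (Pete): dept_id=2 -> matches Operations
  - employee 2 (Olivia): dept_id=NULL, no match -> kept with NULL
  - employee 3 (Nate): dept_id=2 -> matches Operations
  - employee 4 (Wendy): dept_id=4 -> matches Security
  - employee 5 (Eve): dept_id=4 -> matches Security
  - employee 6 (Sam): dept_id=2 -> matches Operations
  - employee 7 (Beth): dept_id=2 -> matches Operations
  - employee 8 (Grace): dept_id=3 -> matches Research
All 8 rows appear; 1 has NULL department.

SQL:
SELECT a.name, b.name AS department
FROM employees a
LEFT JOIN departments b ON a.dept_id = b.id

Result:
name   | department
-------+-----------
Pete   | Operations
Olivia | NULL      
Nate   | Operations
Wendy  | Security  
Eve    | Security  
Sam    | Operations
Beth   | Operations
Grace  | Research  


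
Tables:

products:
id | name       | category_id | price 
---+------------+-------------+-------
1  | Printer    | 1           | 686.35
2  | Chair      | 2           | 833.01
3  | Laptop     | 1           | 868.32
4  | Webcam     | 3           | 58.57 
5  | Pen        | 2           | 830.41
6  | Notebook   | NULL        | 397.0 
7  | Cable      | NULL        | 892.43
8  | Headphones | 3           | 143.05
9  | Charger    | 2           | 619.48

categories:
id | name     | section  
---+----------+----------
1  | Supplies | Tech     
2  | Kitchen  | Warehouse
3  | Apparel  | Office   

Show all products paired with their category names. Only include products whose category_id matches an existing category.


INNER JOIN keeps only products rows whose category_id matches an id in categories. Walk through each product:
  - product 1 (Printer): category_id=1 -> matches Supplies
  - product 2 (Chair): category_id=2 -> matches Kitchen
  - product 3 (Laptop): category_id=1 -> matches Supplies
  - product 4 (Webcam): category_id=3 -> matches Apparel
  - product 5 (Pen): category_id=2 -> matches Kitchen
  - product 6 (Notebook): category_id=NULL, no match -> dropped
  - product 7 (Cable): category_id=NULL, no match -> dropped
  - product 8 (Headphones): category_id=3 -> matches Apparel
  - product 9 (Charger): category_id=2 -> matches Kitchen
So 2 of 9 rows are dropped.

SQL:
SELECT a.name, b.name AS category
FROM products a
INNER JOIN categories b ON a.category_id = b.id

Result:
name       | category
-----------+---------
Printer    | Supplies
Chair      | Kitchen 
Laptop     | Supplies
Webcam     | Apparel 
Pen        | Kitchen 
Headphones | Apparel 
Charger    | Kitchen 


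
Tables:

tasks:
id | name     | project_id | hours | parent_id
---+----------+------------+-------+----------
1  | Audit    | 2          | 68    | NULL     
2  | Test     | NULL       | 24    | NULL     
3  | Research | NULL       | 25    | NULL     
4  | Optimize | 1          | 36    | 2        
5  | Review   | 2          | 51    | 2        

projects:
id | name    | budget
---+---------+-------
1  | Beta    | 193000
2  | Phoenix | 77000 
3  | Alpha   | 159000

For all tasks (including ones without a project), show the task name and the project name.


LEFT JOIN keeps every row from tasks (the left table); where project_id has no match in projects, the project columns become NULL. Walk through each task:
  - task 1 (Audit): project_id=2 -> matches Phoenix
  - task 2 (Test): project_id=NULL, no match -> kept with NULL
  - task 3 (Research): project_id=NULL, no match -> kept with NULL
  - task 4 (Optimize): project_id=1 -> matches Beta
  - task 5 (Review): project_id=2 -> matches Phoenix
All 5 rows appear; 2 have NULL project.

SQL:
SELECT a.name, b.name AS project
FROM tasks a
LEFT JOIN projects b ON a.project_id = b.id

Result:
name     | project
---------+--------
Audit    | Phoenix
Test     | NULL   
Research | NULL   
Optimize | Beta   
Review   | Phoenix


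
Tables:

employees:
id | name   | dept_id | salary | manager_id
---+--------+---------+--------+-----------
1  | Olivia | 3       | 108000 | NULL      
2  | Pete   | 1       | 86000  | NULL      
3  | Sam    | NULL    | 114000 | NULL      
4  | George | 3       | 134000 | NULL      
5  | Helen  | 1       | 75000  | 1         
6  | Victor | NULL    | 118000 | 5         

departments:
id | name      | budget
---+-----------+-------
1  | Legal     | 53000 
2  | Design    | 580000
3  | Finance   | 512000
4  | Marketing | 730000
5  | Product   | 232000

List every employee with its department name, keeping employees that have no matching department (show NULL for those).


LEFT JOIN keeps every row from employees (the left table); where dept_id has no match in departments, the department columns become NULL. Walk through each employee:
  - employee 1 (Olivia): dept_id=3 -> matches Finance
  - employee 2 (Pete): dept_id=1 -> matches Legal
  - employee 3 (Sam): dept_id=NULL, no match -> kept with NULL
  - employee 4 (George): dept_id=3 -> matches Finance
  - employee 5 (Helen): dept_id=1 -> matches Legal
  - employee 6 (Victor): dept_id=NULL, no match -> kept with NULL
All 6 rows appear; 2 have NULL department.

SQL:
SELECT a.name, b.name AS department
FROM employees a
LEFT JOIN departments b ON a.dept_id = b.id

Result:
name   | department
-------+-----------
Olivia | Finance   
Pete   | Legal     
Sam    | NULL      
George | Finance   
Helen  | Legal     
Victor | NULL      
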